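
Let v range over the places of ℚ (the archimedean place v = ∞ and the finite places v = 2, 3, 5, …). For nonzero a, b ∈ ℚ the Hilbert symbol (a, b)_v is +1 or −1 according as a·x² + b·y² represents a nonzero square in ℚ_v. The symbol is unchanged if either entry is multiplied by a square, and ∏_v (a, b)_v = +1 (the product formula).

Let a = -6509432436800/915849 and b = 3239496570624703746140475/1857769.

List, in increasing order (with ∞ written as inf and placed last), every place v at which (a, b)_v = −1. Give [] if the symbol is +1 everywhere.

[2, 17]

(a, b) ≡ (-11269793, 34891) mod (ℚ^×)²; places V = {2, 3, 5, 11, 17, 19, 23, 29, 37, 41, 47, ∞}.
(a,b)_23: α=1, u≡2; β=3, v≡20 (mod 23); (2|23)=+1, (20|23)=-1; sign (−1)^1·+1^3·-1^1 = +1.
(a,b)_29: α=-2, u≡22; β=-2, v≡28 (mod 29); (22|29)=+1, (28|29)=+1; sign (−1)^0·+1^-2·+1^-2 = +1.
(a,b)_3: α=-2, u≡1; β=4, v≡1 (mod 3); (1|3)=+1, (1|3)=+1; sign (−1)^0·+1^4·+1^-2 = +1.
(a,b)_47: α=0, u≡6; β=-2, v≡37 (mod 47); (6|47)=+1, (37|47)=+1; sign (−1)^0·+1^-2·+1^0 = +1.
(a,b)_11: α=-2, u≡4; β=0, v≡10 (mod 11); (4|11)=+1, (10|11)=-1; sign (−1)^0·+1^0·-1^-2 = +1.
(a,b)_37: α=1, u≡31; β=3, v≡15 (mod 37); (31|37)=-1, (15|37)=-1; sign (−1)^0·-1^3·-1^1 = +1.
(a,b)_41: α=1, u≡33; β=3, v≡20 (mod 41); (33|41)=+1, (20|41)=+1; sign (−1)^0·+1^3·+1^1 = +1.
(a,b)_5: α=2, u≡2; β=2, v≡1 (mod 5); (2|5)=-1, (1|5)=+1; sign (−1)^0·-1^2·+1^2 = +1.
(a,b)_∞: sgn(-11269793)=−, sgn(34891)=+, so +1.
(a,b)_19: α=3, u≡12; β=4, v≡1 (mod 19); (12|19)=-1, (1|19)=+1; sign (−1)^0·-1^4·+1^3 = +1.
(a,b)_17: α=1, u≡3; β=2, v≡5 (mod 17); (3|17)=-1, (5|17)=-1; sign (−1)^0·-1^2·-1^1 = -1.
(a,b)_2: α=6, β=0; u≡7, v≡3 (mod 8); ε(u)ε(v)=1·1, αω(v)=6·1, βω(u)=0·0; sum ≡ 1  ⇒  -1.
Ram(-11269793, 34891) = {2, 17}; no ℚ_2-point on the conic.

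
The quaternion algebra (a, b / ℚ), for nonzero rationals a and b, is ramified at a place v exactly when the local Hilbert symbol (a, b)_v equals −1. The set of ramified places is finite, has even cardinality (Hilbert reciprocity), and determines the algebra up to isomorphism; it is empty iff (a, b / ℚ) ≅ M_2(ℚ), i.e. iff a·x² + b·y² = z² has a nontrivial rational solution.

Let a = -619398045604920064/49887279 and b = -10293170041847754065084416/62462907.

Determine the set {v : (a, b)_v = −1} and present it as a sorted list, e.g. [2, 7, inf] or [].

[2, 3, 13, 17, 31, inf]

(a, b) ≡ (-741, -60078) mod (ℚ^×)²; places V = {2, 3, 7, 13, 17, 19, 23, 29, 31, ∞}.
(a,b)_3: α=-3, u≡2; β=-7, v≡2 (mod 3); (2|3)=-1, (2|3)=-1; sign (−1)^1·-1^-7·-1^-3 = -1.
(a,b)_7: α=4, u≡1; β=4, v≡3 (mod 7); (1|7)=+1, (3|7)=-1; sign (−1)^0·+1^4·-1^4 = +1.
(a,b)_∞: sgn(-741)=−, sgn(-60078)=−, so -1.
(a,b)_17: α=2, u≡5; β=3, v≡4 (mod 17); (5|17)=-1, (4|17)=+1; sign (−1)^0·-1^3·+1^2 = -1.
(a,b)_31: α=2, u≡30; β=3, v≡26 (mod 31); (30|31)=-1, (26|31)=-1; sign (−1)^0·-1^3·-1^2 = -1.
(a,b)_19: α=3, u≡14; β=7, v≡11 (mod 19); (14|19)=-1, (11|19)=+1; sign (−1)^1·-1^7·+1^3 = +1.
(a,b)_13: α=-3, u≡7; β=-4, v≡5 (mod 13); (7|13)=-1, (5|13)=-1; sign (−1)^0·-1^-4·-1^-3 = -1.
(a,b)_23: α=2, u≡4; β=0, v≡20 (mod 23); (4|23)=+1, (20|23)=-1; sign (−1)^0·+1^0·-1^2 = +1.
(a,b)_29: α=-2, u≡1; β=0, v≡27 (mod 29); (1|29)=+1, (27|29)=-1; sign (−1)^0·+1^0·-1^-2 = +1.
(a,b)_2: α=8, β=15; u≡3, v≡1 (mod 8); ε(u)ε(v)=1·0, αω(v)=8·0, βω(u)=15·1; sum ≡ 1  ⇒  -1.
(-741, -60078 / ℚ) ramifies at {2, 3, 13, 17, 31, ∞}: a division algebra.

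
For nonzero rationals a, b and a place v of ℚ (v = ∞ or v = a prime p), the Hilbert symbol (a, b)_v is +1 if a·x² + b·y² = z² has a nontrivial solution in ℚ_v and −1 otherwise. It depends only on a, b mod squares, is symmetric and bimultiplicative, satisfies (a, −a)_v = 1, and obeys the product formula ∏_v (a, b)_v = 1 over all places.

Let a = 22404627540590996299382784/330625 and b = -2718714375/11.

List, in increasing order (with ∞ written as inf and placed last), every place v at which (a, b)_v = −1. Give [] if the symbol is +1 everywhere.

Mod squares: a ≡ 119, b ≡ -7293. Check v ∈ {∞, 2, 3, 5, 7, 11, 13, 17, 23, 31}.
v=13: a=13^2·(≡5), b=13^1·(≡2) mod 13; (5|13)=-1, (2|13)=-1; (−1)^{2·1·6}·(-1)^1·(-1)^2 = -1.
v=11: a=11^2·(≡4), b=11^-1·(≡8) mod 11; (4|11)=+1, (8|11)=-1; (−1)^{2·-1·5}·(+1)^-1·(-1)^2 = +1.
v=17: a=17^5·(≡10), b=17^1·(≡9) mod 17; (10|17)=-1, (9|17)=+1; (−1)^{5·1·8}·(-1)^1·(+1)^5 = -1.
v=7: a=7^5·(≡5), b=7^0·(≡2) mod 7; (5|7)=-1, (2|7)=+1; (−1)^{5·0·3}·(-1)^0·(+1)^5 = +1.
v=5: a=5^-4·(≡1), b=5^4·(≡2) mod 5; (1|5)=+1, (2|5)=-1; (−1)^{-4·4·2}·(+1)^4·(-1)^-4 = +1.
v=23: a=23^-2·(≡4), b=23^0·(≡15) mod 23; (4|23)=+1, (15|23)=-1; (−1)^{-2·0·11}·(+1)^0·(-1)^-2 = +1.
v=∞: 119 > 0 and -7293 < 0  ⇒  (a,b)_∞ = +1.
v=3: a=3^6·(≡2), b=3^9·(≡2) mod 3; (2|3)=-1, (2|3)=-1; (−1)^{6·9·1}·(-1)^9·(-1)^6 = -1.
v=31: a=31^2·(≡12), b=31^0·(≡29) mod 31; (12|31)=-1, (29|31)=-1; (−1)^{2·0·15}·(-1)^0·(-1)^2 = +1.
v=2: v_2(a)=16, v_2(b)=0; units ≡ 7, 3 (mod 8); ε·ε+αω+βω = 1·1+16·1+0·0 ≡ 1  ⇒  (a,b)_2 = -1.
Ram(119, -7293) = {2, 3, 13, 17}; no ℚ_2-point on the conic.

[2, 3, 13, 17]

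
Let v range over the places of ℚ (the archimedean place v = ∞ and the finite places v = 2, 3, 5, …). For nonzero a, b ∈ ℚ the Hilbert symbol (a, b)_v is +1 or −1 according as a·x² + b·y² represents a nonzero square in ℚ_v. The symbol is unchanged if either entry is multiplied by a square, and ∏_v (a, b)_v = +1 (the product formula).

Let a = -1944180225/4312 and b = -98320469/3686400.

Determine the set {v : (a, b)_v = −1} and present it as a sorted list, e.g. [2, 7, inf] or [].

[2, 11, 13, inf]

(a, b) ≡ (-124982, -221) mod (ℚ^×)²; places V = {2, 3, 5, 7, 11, 13, 17, 19, 23, 29, ∞}.
(a,b)_13: α=3, u≡7; β=1, v≡9 (mod 13); (7|13)=-1, (9|13)=+1; sign (−1)^0·-1^1·+1^3 = -1.
(a,b)_5: α=2, u≡3; β=-2, v≡1 (mod 5); (3|5)=-1, (1|5)=+1; sign (−1)^0·-1^-2·+1^2 = +1.
(a,b)_29: α=0, u≡11; β=2, v≡11 (mod 29); (11|29)=-1, (11|29)=-1; sign (−1)^0·-1^2·-1^0 = +1.
(a,b)_23: α=1, u≡19; β=2, v≡8 (mod 23); (19|23)=-1, (8|23)=+1; sign (−1)^0·-1^2·+1^1 = +1.
(a,b)_19: α=1, u≡15; β=0, v≡9 (mod 19); (15|19)=-1, (9|19)=+1; sign (−1)^0·-1^0·+1^1 = +1.
(a,b)_11: α=-1, u≡5; β=0, v≡2 (mod 11); (5|11)=+1, (2|11)=-1; sign (−1)^0·+1^0·-1^-1 = -1.
(a,b)_3: α=4, u≡1; β=-2, v≡1 (mod 3); (1|3)=+1, (1|3)=+1; sign (−1)^0·+1^-2·+1^4 = +1.
(a,b)_2: α=-3, β=-14; u≡5, v≡3 (mod 8); ε(u)ε(v)=0·1, αω(v)=-3·1, βω(u)=-14·1; sum ≡ 1  ⇒  -1.
(a,b)_17: α=0, u≡16; β=1, v≡13 (mod 17); (16|17)=+1, (13|17)=+1; sign (−1)^0·+1^1·+1^0 = +1.
(a,b)_∞: sgn(-124982)=−, sgn(-221)=−, so -1.
(a,b)_7: α=-2, u≡5; β=0, v≡3 (mod 7); (5|7)=-1, (3|7)=-1; sign (−1)^0·-1^0·-1^-2 = +1.
|Ram(-124982, -221)| = 4, even; anisotropic at {2, 11, 13, ∞}.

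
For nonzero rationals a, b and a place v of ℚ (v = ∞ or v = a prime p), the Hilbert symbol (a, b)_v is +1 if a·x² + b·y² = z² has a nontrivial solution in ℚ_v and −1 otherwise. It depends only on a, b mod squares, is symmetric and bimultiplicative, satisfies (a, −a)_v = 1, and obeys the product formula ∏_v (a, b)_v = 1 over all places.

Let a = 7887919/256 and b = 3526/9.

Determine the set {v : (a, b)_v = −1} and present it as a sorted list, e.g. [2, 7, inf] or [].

[2, 31, 41, 43]

(a, b) ≡ (14911, 3526) mod (ℚ^×)²; places V = {2, 3, 13, 23, 31, 37, 41, 43, ∞}.
(a,b)_31: α=1, u≡4; β=0, v≡6 (mod 31); (4|31)=+1, (6|31)=-1; sign (−1)^0·+1^0·-1^1 = -1.
(a,b)_41: α=0, u≡38; β=1, v≡5 (mod 41); (38|41)=-1, (5|41)=+1; sign (−1)^0·-1^1·+1^0 = -1.
(a,b)_43: α=0, u≡22; β=1, v≡33 (mod 43); (22|43)=-1, (33|43)=-1; sign (−1)^0·-1^1·-1^0 = -1.
(a,b)_23: α=2, u≡10; β=0, v≡11 (mod 23); (10|23)=-1, (11|23)=-1; sign (−1)^0·-1^0·-1^2 = +1.
(a,b)_∞: sgn(14911)=+, sgn(3526)=+, so +1.
(a,b)_2: α=-8, β=1; u≡7, v≡3 (mod 8); ε(u)ε(v)=1·1, αω(v)=-8·1, βω(u)=1·0; sum ≡ 1  ⇒  -1.
(a,b)_37: α=1, u≡27; β=0, v≡30 (mod 37); (27|37)=+1, (30|37)=+1; sign (−1)^0·+1^0·+1^1 = +1.
(a,b)_13: α=1, u≡3; β=0, v≡9 (mod 13); (3|13)=+1, (9|13)=+1; sign (−1)^0·+1^0·+1^1 = +1.
(a,b)_3: α=0, u≡1; β=-2, v≡1 (mod 3); (1|3)=+1, (1|3)=+1; sign (−1)^0·+1^-2·+1^0 = +1.
|Ram(14911, 3526)| = 4, even; anisotropic at {2, 31, 41, 43}.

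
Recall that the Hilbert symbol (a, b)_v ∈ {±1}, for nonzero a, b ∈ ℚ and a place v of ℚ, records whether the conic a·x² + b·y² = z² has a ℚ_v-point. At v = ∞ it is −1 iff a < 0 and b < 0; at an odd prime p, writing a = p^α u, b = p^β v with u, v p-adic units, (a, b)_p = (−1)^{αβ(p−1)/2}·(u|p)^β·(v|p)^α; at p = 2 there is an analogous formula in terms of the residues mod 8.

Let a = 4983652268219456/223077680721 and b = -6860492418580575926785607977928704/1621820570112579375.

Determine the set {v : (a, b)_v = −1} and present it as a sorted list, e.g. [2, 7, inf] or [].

[7, 29, 31, 41]

Mod squares: a ≡ 710489, b ≡ -5278. Check v ∈ {∞, 2, 3, 5, 7, 11, 13, 17, 19, 23, 29, 31, 41, 43}.
v=29: a=29^2·(≡18), b=29^5·(≡17) mod 29; (18|29)=-1, (17|29)=-1; (−1)^{2·5·14}·(-1)^5·(-1)^2 = -1.
v=2: v_2(a)=6, v_2(b)=11; units ≡ 1, 1 (mod 8); ε·ε+αω+βω = 0·0+6·0+11·0 ≡ 0  ⇒  (a,b)_2 = +1.
v=43: a=43^1·(≡36), b=43^2·(≡40) mod 43; (36|43)=+1, (40|43)=+1; (−1)^{1·2·21}·(+1)^2·(+1)^1 = +1.
v=11: a=11^0·(≡8), b=11^-2·(≡10) mod 11; (8|11)=-1, (10|11)=-1; (−1)^{0·-2·5}·(-1)^-2·(-1)^0 = +1.
v=13: a=13^1·(≡3), b=13^3·(≡10) mod 13; (3|13)=+1, (10|13)=+1; (−1)^{1·3·6}·(+1)^3·(+1)^1 = +1.
v=5: a=5^0·(≡1), b=5^-4·(≡3) mod 5; (1|5)=+1, (3|5)=-1; (−1)^{0·-4·2}·(+1)^-4·(-1)^0 = +1.
v=7: a=7^-6·(≡5), b=7^-9·(≡1) mod 7; (5|7)=-1, (1|7)=+1; (−1)^{-6·-9·3}·(-1)^-9·(+1)^-6 = -1.
v=∞: 710489 > 0 and -5278 < 0  ⇒  (a,b)_∞ = +1.
v=19: a=19^4·(≡2), b=19^6·(≡16) mod 19; (2|19)=-1, (16|19)=+1; (−1)^{4·6·9}·(-1)^6·(+1)^4 = +1.
v=23: a=23^0·(≡14), b=23^2·(≡4) mod 23; (14|23)=-1, (4|23)=+1; (−1)^{0·2·11}·(-1)^2·(+1)^0 = +1.
v=17: a=17^-2·(≡15), b=17^0·(≡4) mod 17; (15|17)=+1, (4|17)=+1; (−1)^{-2·0·8}·(+1)^0·(+1)^-2 = +1.
v=3: a=3^-8·(≡2), b=3^-12·(≡2) mod 3; (2|3)=-1, (2|3)=-1; (−1)^{-8·-12·1}·(-1)^-12·(-1)^-8 = +1.
v=41: a=41^1·(≡13), b=41^2·(≡11) mod 41; (13|41)=-1, (11|41)=-1; (−1)^{1·2·20}·(-1)^2·(-1)^1 = -1.
v=31: a=31^1·(≡9), b=31^2·(≡15) mod 31; (9|31)=+1, (15|31)=-1; (−1)^{1·2·15}·(+1)^2·(-1)^1 = -1.
|Ram(710489, -5278)| = 4, even; anisotropic at {7, 29, 31, 41}.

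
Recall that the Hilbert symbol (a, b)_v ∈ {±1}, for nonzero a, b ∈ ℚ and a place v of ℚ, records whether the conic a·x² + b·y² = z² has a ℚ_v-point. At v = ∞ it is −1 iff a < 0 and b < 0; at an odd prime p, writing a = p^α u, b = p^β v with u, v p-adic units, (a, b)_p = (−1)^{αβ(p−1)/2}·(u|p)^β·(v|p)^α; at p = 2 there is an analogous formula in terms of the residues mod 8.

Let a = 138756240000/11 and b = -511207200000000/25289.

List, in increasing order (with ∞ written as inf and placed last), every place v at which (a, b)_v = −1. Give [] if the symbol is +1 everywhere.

[2, 7, 11, 23]

(a, b) ≡ (9614, -67298) mod (ℚ^×)²; places V = {2, 3, 5, 7, 11, 19, 23, ∞}.
(a,b)_19: α=1, u≡10; β=-1, v≡16 (mod 19); (10|19)=-1, (16|19)=+1; sign (−1)^1·-1^-1·+1^1 = +1.
(a,b)_7: α=2, u≡5; β=3, v≡1 (mod 7); (5|7)=-1, (1|7)=+1; sign (−1)^0·-1^3·+1^2 = -1.
(a,b)_3: α=4, u≡2; β=4, v≡1 (mod 3); (2|3)=-1, (1|3)=+1; sign (−1)^0·-1^4·+1^4 = +1.
(a,b)_∞: sgn(9614)=+, sgn(-67298)=−, so +1.
(a,b)_11: α=-1, u≡4; β=-3, v≡3 (mod 11); (4|11)=+1, (3|11)=+1; sign (−1)^1·+1^-3·+1^-1 = -1.
(a,b)_2: α=7, β=11; u≡7, v≡7 (mod 8); ε(u)ε(v)=1·1, αω(v)=7·0, βω(u)=11·0; sum ≡ 1  ⇒  -1.
(a,b)_23: α=1, u≡3; β=1, v≡9 (mod 23); (3|23)=+1, (9|23)=+1; sign (−1)^1·+1^1·+1^1 = -1.
(a,b)_5: α=4, u≡4; β=8, v≡2 (mod 5); (4|5)=+1, (2|5)=-1; sign (−1)^0·+1^8·-1^4 = +1.
Ram(9614, -67298) = {2, 7, 11, 23}; no ℚ_2-point on the conic.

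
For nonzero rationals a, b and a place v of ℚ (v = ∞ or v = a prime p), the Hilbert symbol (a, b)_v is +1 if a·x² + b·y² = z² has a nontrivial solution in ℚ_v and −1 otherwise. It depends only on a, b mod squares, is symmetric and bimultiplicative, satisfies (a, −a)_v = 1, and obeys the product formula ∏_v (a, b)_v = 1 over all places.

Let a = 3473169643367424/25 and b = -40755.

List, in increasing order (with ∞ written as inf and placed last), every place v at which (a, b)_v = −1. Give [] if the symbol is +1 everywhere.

[7, 11, 13, 17]

Mod squares: a ≡ 51051, b ≡ -40755. Check v ∈ {∞, 2, 3, 5, 7, 11, 13, 17, 19}.
v=∞: 51051 > 0 and -40755 < 0  ⇒  (a,b)_∞ = +1.
v=17: a=17^1·(≡12), b=17^0·(≡11) mod 17; (12|17)=-1, (11|17)=-1; (−1)^{1·0·8}·(-1)^0·(-1)^1 = -1.
v=2: v_2(a)=10, v_2(b)=0; units ≡ 3, 5 (mod 8); ε·ε+αω+βω = 1·0+10·1+0·1 ≡ 0  ⇒  (a,b)_2 = +1.
v=13: a=13^3·(≡1), b=13^1·(≡11) mod 13; (1|13)=+1, (11|13)=-1; (−1)^{3·1·6}·(+1)^1·(-1)^3 = -1.
v=7: a=7^1·(≡6), b=7^0·(≡6) mod 7; (6|7)=-1, (6|7)=-1; (−1)^{1·0·3}·(-1)^0·(-1)^1 = -1.
v=5: a=5^-2·(≡4), b=5^1·(≡4) mod 5; (4|5)=+1, (4|5)=+1; (−1)^{-2·1·2}·(+1)^1·(+1)^-2 = +1.
v=19: a=19^2·(≡11), b=19^1·(≡2) mod 19; (11|19)=+1, (2|19)=-1; (−1)^{2·1·9}·(+1)^1·(-1)^2 = +1.
v=11: a=11^3·(≡2), b=11^1·(≡2) mod 11; (2|11)=-1, (2|11)=-1; (−1)^{3·1·5}·(-1)^1·(-1)^3 = -1.
v=3: a=3^3·(≡1), b=3^1·(≡2) mod 3; (1|3)=+1, (2|3)=-1; (−1)^{3·1·1}·(+1)^1·(-1)^3 = +1.
(51051, -40755 / ℚ) ramifies at {7, 11, 13, 17}: a division algebra.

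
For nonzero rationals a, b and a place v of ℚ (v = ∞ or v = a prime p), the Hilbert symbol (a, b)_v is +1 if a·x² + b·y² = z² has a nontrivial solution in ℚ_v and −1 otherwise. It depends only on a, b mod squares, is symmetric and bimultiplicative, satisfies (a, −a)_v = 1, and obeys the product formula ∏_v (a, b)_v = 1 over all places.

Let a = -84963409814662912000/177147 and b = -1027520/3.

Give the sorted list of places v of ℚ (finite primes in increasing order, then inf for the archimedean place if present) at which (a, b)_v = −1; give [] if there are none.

(a, b) ≡ (-7410, -285) mod (ℚ^×)²; places V = {2, 3, 5, 13, 19, ∞}.
(a,b)_5: α=3, u≡2; β=1, v≡2 (mod 5); (2|5)=-1, (2|5)=-1; sign (−1)^0·-1^1·-1^3 = +1.
(a,b)_∞: sgn(-7410)=−, sgn(-285)=−, so -1.
(a,b)_3: α=-11, u≡2; β=-1, v≡1 (mod 3); (2|3)=-1, (1|3)=+1; sign (−1)^1·-1^-1·+1^-11 = +1.
(a,b)_2: α=11, β=6; u≡7, v≡3 (mod 8); ε(u)ε(v)=1·1, αω(v)=11·1, βω(u)=6·0; sum ≡ 0  ⇒  +1.
(a,b)_19: α=7, u≡16; β=1, v≡17 (mod 19); (16|19)=+1, (17|19)=+1; sign (−1)^1·+1^1·+1^7 = -1.
(a,b)_13: α=5, u≡7; β=2, v≡10 (mod 13); (7|13)=-1, (10|13)=+1; sign (−1)^0·-1^2·+1^5 = +1.
|Ram(-7410, -285)| = 2, even; anisotropic at {19, ∞}.

[19, inf]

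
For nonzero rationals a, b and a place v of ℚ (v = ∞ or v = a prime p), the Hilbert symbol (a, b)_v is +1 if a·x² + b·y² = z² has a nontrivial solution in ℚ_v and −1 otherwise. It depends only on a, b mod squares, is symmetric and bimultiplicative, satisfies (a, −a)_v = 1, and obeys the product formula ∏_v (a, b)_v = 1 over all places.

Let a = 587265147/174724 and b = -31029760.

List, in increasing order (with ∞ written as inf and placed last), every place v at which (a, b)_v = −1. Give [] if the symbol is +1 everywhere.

[3, 5, 17, 31, 37, 43]

(a, b) ≡ (147963, -121210) mod (ℚ^×)²; places V = {2, 3, 5, 7, 11, 17, 19, 23, 31, 37, 43, ∞}.
(a,b)_2: α=-2, β=9; u≡3, v≡3 (mod 8); ε(u)ε(v)=1·1, αω(v)=-2·1, βω(u)=9·1; sum ≡ 0  ⇒  +1.
(a,b)_19: α=-2, u≡2; β=0, v≡14 (mod 19); (2|19)=-1, (14|19)=-1; sign (−1)^0·-1^0·-1^-2 = +1.
(a,b)_11: α=-2, u≡6; β=0, v≡8 (mod 11); (6|11)=-1, (8|11)=-1; sign (−1)^0·-1^0·-1^-2 = +1.
(a,b)_∞: sgn(147963)=+, sgn(-121210)=−, so +1.
(a,b)_5: α=0, u≡3; β=1, v≡3 (mod 5); (3|5)=-1, (3|5)=-1; sign (−1)^0·-1^1·-1^0 = -1.
(a,b)_43: α=1, u≡41; β=0, v≡29 (mod 43); (41|43)=+1, (29|43)=-1; sign (−1)^0·+1^0·-1^1 = -1.
(a,b)_3: α=5, u≡1; β=0, v≡2 (mod 3); (1|3)=+1, (2|3)=-1; sign (−1)^0·+1^0·-1^5 = -1.
(a,b)_37: α=1, u≡3; β=0, v≡31 (mod 37); (3|37)=+1, (31|37)=-1; sign (−1)^0·+1^0·-1^1 = -1.
(a,b)_23: α=0, u≡9; β=1, v≡14 (mod 23); (9|23)=+1, (14|23)=-1; sign (−1)^0·+1^1·-1^0 = +1.
(a,b)_17: α=0, u≡3; β=1, v≡10 (mod 17); (3|17)=-1, (10|17)=-1; sign (−1)^0·-1^1·-1^0 = -1.
(a,b)_7: α=2, u≡4; β=0, v≡1 (mod 7); (4|7)=+1, (1|7)=+1; sign (−1)^0·+1^0·+1^2 = +1.
(a,b)_31: α=1, u≡27; β=1, v≡30 (mod 31); (27|31)=-1, (30|31)=-1; sign (−1)^1·-1^1·-1^1 = -1.
|Ram(147963, -121210)| = 6, even; anisotropic at {3, 5, 17, 31, 37, 43}.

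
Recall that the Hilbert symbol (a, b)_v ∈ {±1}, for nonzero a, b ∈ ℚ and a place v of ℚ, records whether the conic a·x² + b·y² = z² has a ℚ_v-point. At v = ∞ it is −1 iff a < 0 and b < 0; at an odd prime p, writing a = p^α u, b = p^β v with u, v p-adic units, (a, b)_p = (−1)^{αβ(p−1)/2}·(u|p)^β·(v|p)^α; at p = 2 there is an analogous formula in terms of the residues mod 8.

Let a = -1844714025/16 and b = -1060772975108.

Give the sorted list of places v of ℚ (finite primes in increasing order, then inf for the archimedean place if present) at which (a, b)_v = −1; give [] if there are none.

Mod squares: a ≡ -167321, b ≡ -157759217. Check v ∈ {∞, 2, 3, 5, 7, 11, 29, 31, 41, 43, 53}.
v=∞: -167321 < 0 and -157759217 < 0  ⇒  (a,b)_∞ = -1.
v=5: a=5^2·(≡4), b=5^0·(≡2) mod 5; (4|5)=+1, (2|5)=-1; (−1)^{2·0·2}·(+1)^0·(-1)^2 = +1.
v=7: a=7^3·(≡1), b=7^1·(≡4) mod 7; (1|7)=+1, (4|7)=+1; (−1)^{3·1·3}·(+1)^1·(+1)^3 = -1.
v=3: a=3^2·(≡1), b=3^0·(≡1) mod 3; (1|3)=+1, (1|3)=+1; (−1)^{2·0·1}·(+1)^0·(+1)^2 = +1.
v=29: a=29^0·(≡1), b=29^1·(≡3) mod 29; (1|29)=+1, (3|29)=-1; (−1)^{0·1·14}·(+1)^1·(-1)^0 = +1.
v=53: a=53^1·(≡18), b=53^1·(≡21) mod 53; (18|53)=-1, (21|53)=-1; (−1)^{1·1·26}·(-1)^1·(-1)^1 = +1.
v=2: v_2(a)=-4, v_2(b)=2; units ≡ 7, 7 (mod 8); ε·ε+αω+βω = 1·1+-4·0+2·0 ≡ 1  ⇒  (a,b)_2 = -1.
v=41: a=41^1·(≡26), b=41^2·(≡36) mod 41; (26|41)=-1, (36|41)=+1; (−1)^{1·2·20}·(-1)^2·(+1)^1 = +1.
v=43: a=43^0·(≡13), b=43^1·(≡2) mod 43; (13|43)=+1, (2|43)=-1; (−1)^{0·1·21}·(+1)^1·(-1)^0 = +1.
v=11: a=11^1·(≡10), b=11^1·(≡5) mod 11; (10|11)=-1, (5|11)=+1; (−1)^{1·1·5}·(-1)^1·(+1)^1 = +1.
v=31: a=31^0·(≡29), b=31^1·(≡17) mod 31; (29|31)=-1, (17|31)=-1; (−1)^{0·1·15}·(-1)^1·(-1)^0 = -1.
Ram(-167321, -157759217) = {2, 7, 31, ∞}; no ℚ_2-point on the conic.

[2, 7, 31, inf]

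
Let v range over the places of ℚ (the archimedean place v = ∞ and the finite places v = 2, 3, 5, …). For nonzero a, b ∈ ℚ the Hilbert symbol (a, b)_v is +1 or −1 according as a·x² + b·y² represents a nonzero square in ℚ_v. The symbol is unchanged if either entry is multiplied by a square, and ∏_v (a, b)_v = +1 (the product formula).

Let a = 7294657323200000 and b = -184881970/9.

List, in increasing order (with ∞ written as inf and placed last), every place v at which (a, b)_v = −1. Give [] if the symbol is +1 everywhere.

[2, 7, 13, 17]

(a, b) ≡ (3230, -639730) mod (ℚ^×)²; places V = {2, 3, 5, 7, 13, 17, 19, 37, ∞}.
(a,b)_37: α=0, u≡1; β=1, v≡25 (mod 37); (1|37)=+1, (25|37)=+1; sign (−1)^0·+1^1·+1^0 = +1.
(a,b)_13: α=2, u≡5; β=1, v≡7 (mod 13); (5|13)=-1, (7|13)=-1; sign (−1)^0·-1^1·-1^2 = -1.
(a,b)_2: α=9, β=1; u≡7, v≡7 (mod 8); ε(u)ε(v)=1·1, αω(v)=9·0, βω(u)=1·0; sum ≡ 1  ⇒  -1.
(a,b)_3: α=0, u≡2; β=-2, v≡2 (mod 3); (2|3)=-1, (2|3)=-1; sign (−1)^0·-1^-2·-1^0 = +1.
(a,b)_5: α=5, u≡4; β=1, v≡4 (mod 5); (4|5)=+1, (4|5)=+1; sign (−1)^0·+1^1·+1^5 = +1.
(a,b)_∞: sgn(3230)=+, sgn(-639730)=−, so +1.
(a,b)_19: α=1, u≡13; β=1, v≡16 (mod 19); (13|19)=-1, (16|19)=+1; sign (−1)^1·-1^1·+1^1 = +1.
(a,b)_17: α=5, u≡12; β=2, v≡11 (mod 17); (12|17)=-1, (11|17)=-1; sign (−1)^0·-1^2·-1^5 = -1.
(a,b)_7: α=0, u≡5; β=1, v≡2 (mod 7); (5|7)=-1, (2|7)=+1; sign (−1)^0·-1^1·+1^0 = -1.
(3230, -639730 / ℚ) ramifies at {2, 7, 13, 17}: a division algebra.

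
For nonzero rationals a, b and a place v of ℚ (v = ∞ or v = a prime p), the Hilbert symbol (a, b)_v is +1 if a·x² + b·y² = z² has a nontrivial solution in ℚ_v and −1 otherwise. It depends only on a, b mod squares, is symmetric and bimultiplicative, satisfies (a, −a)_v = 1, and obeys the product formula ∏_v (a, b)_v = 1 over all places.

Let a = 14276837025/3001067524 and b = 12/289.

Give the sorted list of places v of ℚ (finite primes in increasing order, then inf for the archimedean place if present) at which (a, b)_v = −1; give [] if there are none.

Mod squares: a ≡ 209, b ≡ 3. Check v ∈ {∞, 2, 3, 5, 7, 11, 13, 17, 19, 29, 43}.
v=13: a=13^-2·(≡12), b=13^0·(≡4) mod 13; (12|13)=+1, (4|13)=+1; (−1)^{-2·0·6}·(+1)^0·(+1)^-2 = +1.
v=43: a=43^-2·(≡28), b=43^0·(≡42) mod 43; (28|43)=-1, (42|43)=-1; (−1)^{-2·0·21}·(-1)^0·(-1)^-2 = +1.
v=19: a=19^3·(≡1), b=19^0·(≡3) mod 19; (1|19)=+1, (3|19)=-1; (−1)^{3·0·9}·(+1)^0·(-1)^3 = -1.
v=11: a=11^1·(≡10), b=11^0·(≡4) mod 11; (10|11)=-1, (4|11)=+1; (−1)^{1·0·5}·(-1)^0·(+1)^1 = +1.
v=29: a=29^2·(≡5), b=29^0·(≡17) mod 29; (5|29)=+1, (17|29)=-1; (−1)^{2·0·14}·(+1)^0·(-1)^2 = +1.
v=5: a=5^2·(≡4), b=5^0·(≡3) mod 5; (4|5)=+1, (3|5)=-1; (−1)^{2·0·2}·(+1)^0·(-1)^2 = +1.
v=7: a=7^-4·(≡6), b=7^0·(≡6) mod 7; (6|7)=-1, (6|7)=-1; (−1)^{-4·0·3}·(-1)^0·(-1)^-4 = +1.
v=17: a=17^0·(≡10), b=17^-2·(≡12) mod 17; (10|17)=-1, (12|17)=-1; (−1)^{0·-2·8}·(-1)^-2·(-1)^0 = +1.
v=3: a=3^2·(≡2), b=3^1·(≡1) mod 3; (2|3)=-1, (1|3)=+1; (−1)^{2·1·1}·(-1)^1·(+1)^2 = -1.
v=∞: 209 > 0 and 3 > 0  ⇒  (a,b)_∞ = +1.
v=2: v_2(a)=-2, v_2(b)=2; units ≡ 1, 3 (mod 8); ε·ε+αω+βω = 0·1+-2·1+2·0 ≡ 0  ⇒  (a,b)_2 = +1.
Ram(209, 3) = {3, 19}; no ℚ_3-point on the conic.

[3, 19]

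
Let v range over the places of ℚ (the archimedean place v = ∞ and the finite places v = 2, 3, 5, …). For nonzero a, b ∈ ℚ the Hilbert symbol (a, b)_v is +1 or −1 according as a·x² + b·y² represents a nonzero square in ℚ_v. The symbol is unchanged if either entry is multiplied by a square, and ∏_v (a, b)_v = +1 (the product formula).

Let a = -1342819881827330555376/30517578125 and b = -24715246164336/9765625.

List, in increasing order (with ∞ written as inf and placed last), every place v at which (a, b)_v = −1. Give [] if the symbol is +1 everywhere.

Mod squares: a ≡ -195, b ≡ -39. Check v ∈ {∞, 2, 3, 5, 7, 13}.
v=7: a=7^4·(≡4), b=7^2·(≡6) mod 7; (4|7)=+1, (6|7)=-1; (−1)^{4·2·3}·(+1)^2·(-1)^4 = +1.
v=5: a=5^-15·(≡4), b=5^-10·(≡4) mod 5; (4|5)=+1, (4|5)=+1; (−1)^{-15·-10·2}·(+1)^-10·(+1)^-15 = +1.
v=3: a=3^23·(≡1), b=3^15·(≡2) mod 3; (1|3)=+1, (2|3)=-1; (−1)^{23·15·1}·(+1)^15·(-1)^23 = +1.
v=2: v_2(a)=4, v_2(b)=4; units ≡ 5, 1 (mod 8); ε·ε+αω+βω = 0·0+4·0+4·1 ≡ 0  ⇒  (a,b)_2 = +1.
v=∞: -195 < 0 and -39 < 0  ⇒  (a,b)_∞ = -1.
v=13: a=13^5·(≡7), b=13^3·(≡4) mod 13; (7|13)=-1, (4|13)=+1; (−1)^{5·3·6}·(-1)^3·(+1)^5 = -1.
Ram(-195, -39) = {13, ∞}; no ℚ_13-point on the conic.

[13, inf]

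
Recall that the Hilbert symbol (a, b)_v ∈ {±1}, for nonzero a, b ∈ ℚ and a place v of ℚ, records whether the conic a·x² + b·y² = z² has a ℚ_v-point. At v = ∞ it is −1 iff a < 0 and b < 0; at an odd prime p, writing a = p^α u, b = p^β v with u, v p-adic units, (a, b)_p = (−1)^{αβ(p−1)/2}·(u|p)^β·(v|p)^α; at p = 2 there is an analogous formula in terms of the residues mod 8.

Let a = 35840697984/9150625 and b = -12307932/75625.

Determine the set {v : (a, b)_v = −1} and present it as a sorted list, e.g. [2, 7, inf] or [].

(a, b) ≡ (26, -7) mod (ℚ^×)²; places V = {2, 3, 5, 7, 11, 13, 17, ∞}.
(a,b)_5: α=-4, u≡4; β=-4, v≡3 (mod 5); (4|5)=+1, (3|5)=-1; sign (−1)^0·+1^-4·-1^-4 = +1.
(a,b)_∞: sgn(26)=+, sgn(-7)=−, so +1.
(a,b)_7: α=2, u≡6; β=1, v≡3 (mod 7); (6|7)=-1, (3|7)=-1; sign (−1)^0·-1^1·-1^2 = -1.
(a,b)_11: α=-4, u≡4; β=-2, v≡5 (mod 11); (4|11)=+1, (5|11)=+1; sign (−1)^0·+1^-2·+1^-4 = +1.
(a,b)_3: α=2, u≡2; β=2, v≡2 (mod 3); (2|3)=-1, (2|3)=-1; sign (−1)^0·-1^2·-1^2 = +1.
(a,b)_17: α=2, u≡15; β=2, v≡11 (mod 17); (15|17)=+1, (11|17)=-1; sign (−1)^0·+1^2·-1^2 = +1.
(a,b)_13: α=3, u≡2; β=2, v≡6 (mod 13); (2|13)=-1, (6|13)=-1; sign (−1)^0·-1^2·-1^3 = -1.
(a,b)_2: α=7, β=2; u≡5, v≡1 (mod 8); ε(u)ε(v)=0·0, αω(v)=7·0, βω(u)=2·1; sum ≡ 0  ⇒  +1.
|Ram(26, -7)| = 2, even; anisotropic at {7, 13}.

[7, 13]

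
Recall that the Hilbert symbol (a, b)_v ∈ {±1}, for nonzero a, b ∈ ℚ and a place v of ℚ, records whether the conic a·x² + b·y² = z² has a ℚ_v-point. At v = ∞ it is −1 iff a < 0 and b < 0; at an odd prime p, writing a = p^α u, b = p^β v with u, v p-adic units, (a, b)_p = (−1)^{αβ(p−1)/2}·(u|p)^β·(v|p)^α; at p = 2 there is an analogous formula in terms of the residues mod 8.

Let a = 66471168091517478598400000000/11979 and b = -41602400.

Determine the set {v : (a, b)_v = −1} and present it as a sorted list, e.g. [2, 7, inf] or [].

Mod squares: a ≡ 1309, b ≡ -104006. Check v ∈ {∞, 2, 3, 5, 7, 11, 13, 17, 19, 23}.
v=23: a=23^4·(≡22), b=23^1·(≡12) mod 23; (22|23)=-1, (12|23)=+1; (−1)^{4·1·11}·(-1)^1·(+1)^4 = -1.
v=3: a=3^-2·(≡1), b=3^0·(≡1) mod 3; (1|3)=+1, (1|3)=+1; (−1)^{-2·0·1}·(+1)^0·(+1)^-2 = +1.
v=7: a=7^3·(≡3), b=7^1·(≡3) mod 7; (3|7)=-1, (3|7)=-1; (−1)^{3·1·3}·(-1)^1·(-1)^3 = -1.
v=11: a=11^-3·(≡4), b=11^0·(≡7) mod 11; (4|11)=+1, (7|11)=-1; (−1)^{-3·0·5}·(+1)^0·(-1)^-3 = -1.
v=2: v_2(a)=14, v_2(b)=5; units ≡ 5, 5 (mod 8); ε·ε+αω+βω = 0·0+14·1+5·1 ≡ 1  ⇒  (a,b)_2 = -1.
v=17: a=17^3·(≡9), b=17^1·(≡1) mod 17; (9|17)=+1, (1|17)=+1; (−1)^{3·1·8}·(+1)^1·(+1)^3 = +1.
v=5: a=5^8·(≡1), b=5^2·(≡4) mod 5; (1|5)=+1, (4|5)=+1; (−1)^{8·2·2}·(+1)^2·(+1)^8 = +1.
v=13: a=13^2·(≡1), b=13^0·(≡5) mod 13; (1|13)=+1, (5|13)=-1; (−1)^{2·0·6}·(+1)^0·(-1)^2 = +1.
v=∞: 1309 > 0 and -104006 < 0  ⇒  (a,b)_∞ = +1.
v=19: a=19^4·(≡4), b=19^1·(≡17) mod 19; (4|19)=+1, (17|19)=+1; (−1)^{4·1·9}·(+1)^1·(+1)^4 = +1.
(1309, -104006 / ℚ) ramifies at {2, 7, 11, 23}: a division algebra.

[2, 7, 11, 23]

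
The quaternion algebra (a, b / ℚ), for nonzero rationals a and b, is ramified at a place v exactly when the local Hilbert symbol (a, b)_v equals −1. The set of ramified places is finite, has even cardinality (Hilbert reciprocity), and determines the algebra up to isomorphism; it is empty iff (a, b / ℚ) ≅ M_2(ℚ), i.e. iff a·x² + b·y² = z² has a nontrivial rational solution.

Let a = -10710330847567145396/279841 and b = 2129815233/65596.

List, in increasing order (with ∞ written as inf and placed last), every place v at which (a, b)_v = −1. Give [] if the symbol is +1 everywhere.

[2, 17]

Mod squares: a ≡ -29, b ≡ 527. Check v ∈ {∞, 2, 3, 7, 13, 17, 23, 29, 31, 41}.
v=2: v_2(a)=2, v_2(b)=-2; units ≡ 3, 7 (mod 8); ε·ε+αω+βω = 1·1+2·0+-2·1 ≡ 1  ⇒  (a,b)_2 = -1.
v=31: a=31^2·(≡14), b=31^-1·(≡24) mod 31; (14|31)=+1, (24|31)=-1; (−1)^{2·-1·15}·(+1)^-1·(-1)^2 = +1.
v=7: a=7^6·(≡6), b=7^2·(≡1) mod 7; (6|7)=-1, (1|7)=+1; (−1)^{6·2·3}·(-1)^2·(+1)^6 = +1.
v=29: a=29^1·(≡20), b=29^0·(≡6) mod 29; (20|29)=+1, (6|29)=+1; (−1)^{1·0·14}·(+1)^0·(+1)^1 = +1.
v=17: a=17^2·(≡5), b=17^1·(≡10) mod 17; (5|17)=-1, (10|17)=-1; (−1)^{2·1·8}·(-1)^1·(-1)^2 = -1.
v=41: a=41^4·(≡28), b=41^2·(≡28) mod 41; (28|41)=-1, (28|41)=-1; (−1)^{4·2·20}·(-1)^2·(-1)^4 = +1.
v=∞: -29 < 0 and 527 > 0  ⇒  (a,b)_∞ = +1.
v=3: a=3^0·(≡1), b=3^2·(≡2) mod 3; (1|3)=+1, (2|3)=-1; (−1)^{0·2·1}·(+1)^2·(-1)^0 = +1.
v=23: a=23^-4·(≡5), b=23^-2·(≡11) mod 23; (5|23)=-1, (11|23)=-1; (−1)^{-4·-2·11}·(-1)^-2·(-1)^-4 = +1.
v=13: a=13^0·(≡3), b=13^2·(≡8) mod 13; (3|13)=+1, (8|13)=-1; (−1)^{0·2·6}·(+1)^2·(-1)^0 = +1.
Ram(-29, 527) = {2, 17}; no ℚ_2-point on the conic.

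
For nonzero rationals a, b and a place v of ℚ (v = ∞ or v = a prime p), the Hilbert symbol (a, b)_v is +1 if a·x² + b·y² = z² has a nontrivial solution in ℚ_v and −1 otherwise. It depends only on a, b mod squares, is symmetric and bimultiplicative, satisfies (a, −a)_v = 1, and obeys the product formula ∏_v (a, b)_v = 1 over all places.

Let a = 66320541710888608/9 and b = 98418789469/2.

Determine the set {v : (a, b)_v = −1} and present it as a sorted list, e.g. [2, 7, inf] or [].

[7, 11, 13, 17, 23, 29]

(a, b) ≡ (190762, 2618) mod (ℚ^×)²; places V = {2, 3, 7, 11, 13, 17, 23, 29, ∞}.
(a,b)_3: α=-2, u≡1; β=0, v≡2 (mod 3); (1|3)=+1, (2|3)=-1; sign (−1)^0·+1^0·-1^-2 = +1.
(a,b)_17: α=2, u≡7; β=1, v≡13 (mod 17); (7|17)=-1, (13|17)=+1; sign (−1)^0·-1^1·+1^2 = -1.
(a,b)_11: α=1, u≡2; β=1, v≡2 (mod 11); (2|11)=-1, (2|11)=-1; sign (−1)^1·-1^1·-1^1 = -1.
(a,b)_29: α=3, u≡24; β=2, v≡17 (mod 29); (24|29)=+1, (17|29)=-1; sign (−1)^0·+1^2·-1^3 = -1.
(a,b)_2: α=5, β=-1; u≡5, v≡5 (mod 8); ε(u)ε(v)=0·0, αω(v)=5·1, βω(u)=-1·1; sum ≡ 0  ⇒  +1.
(a,b)_7: α=0, u≡5; β=1, v≡3 (mod 7); (5|7)=-1, (3|7)=-1; sign (−1)^0·-1^1·-1^0 = -1.
(a,b)_23: α=3, u≡11; β=2, v≡11 (mod 23); (11|23)=-1, (11|23)=-1; sign (−1)^0·-1^2·-1^3 = -1.
(a,b)_13: α=3, u≡4; β=2, v≡7 (mod 13); (4|13)=+1, (7|13)=-1; sign (−1)^0·+1^2·-1^3 = -1.
(a,b)_∞: sgn(190762)=+, sgn(2618)=+, so +1.
Ram(190762, 2618) = {7, 11, 13, 17, 23, 29}; no ℚ_7-point on the conic.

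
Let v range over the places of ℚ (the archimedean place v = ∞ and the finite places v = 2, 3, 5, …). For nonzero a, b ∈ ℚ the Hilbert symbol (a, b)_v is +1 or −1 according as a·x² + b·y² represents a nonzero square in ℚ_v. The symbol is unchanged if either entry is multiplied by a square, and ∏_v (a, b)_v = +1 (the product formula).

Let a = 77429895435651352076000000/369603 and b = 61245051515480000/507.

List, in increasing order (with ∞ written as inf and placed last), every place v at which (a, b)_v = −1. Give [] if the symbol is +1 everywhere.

[3, 7, 29, 41]

Mod squares: a ≡ 17802897, b ≡ 69. Check v ∈ {∞, 2, 3, 5, 7, 13, 23, 29, 31, 41}.
v=29: a=29^3·(≡3), b=29^2·(≡2) mod 29; (3|29)=-1, (2|29)=-1; (−1)^{3·2·14}·(-1)^2·(-1)^3 = -1.
v=41: a=41^3·(≡22), b=41^2·(≡13) mod 41; (22|41)=-1, (13|41)=-1; (−1)^{3·2·20}·(-1)^2·(-1)^3 = -1.
v=31: a=31^3·(≡29), b=31^2·(≡1) mod 31; (29|31)=-1, (1|31)=+1; (−1)^{3·2·15}·(-1)^2·(+1)^3 = +1.
v=23: a=23^1·(≡7), b=23^1·(≡3) mod 23; (7|23)=-1, (3|23)=+1; (−1)^{1·1·11}·(-1)^1·(+1)^1 = +1.
v=2: v_2(a)=8, v_2(b)=6; units ≡ 1, 5 (mod 8); ε·ε+αω+βω = 0·0+8·1+6·0 ≡ 0  ⇒  (a,b)_2 = +1.
v=5: a=5^6·(≡3), b=5^4·(≡4) mod 5; (3|5)=-1, (4|5)=+1; (−1)^{6·4·2}·(-1)^4·(+1)^6 = +1.
v=7: a=7^5·(≡5), b=7^2·(≡5) mod 7; (5|7)=-1, (5|7)=-1; (−1)^{5·2·3}·(-1)^2·(-1)^5 = -1.
v=13: a=13^-2·(≡5), b=13^-2·(≡4) mod 13; (5|13)=-1, (4|13)=+1; (−1)^{-2·-2·6}·(-1)^-2·(+1)^-2 = +1.
v=∞: 17802897 > 0 and 69 > 0  ⇒  (a,b)_∞ = +1.
v=3: a=3^-7·(≡2), b=3^-1·(≡2) mod 3; (2|3)=-1, (2|3)=-1; (−1)^{-7·-1·1}·(-1)^-1·(-1)^-7 = -1.
Ram(17802897, 69) = {3, 7, 29, 41}; no ℚ_3-point on the conic.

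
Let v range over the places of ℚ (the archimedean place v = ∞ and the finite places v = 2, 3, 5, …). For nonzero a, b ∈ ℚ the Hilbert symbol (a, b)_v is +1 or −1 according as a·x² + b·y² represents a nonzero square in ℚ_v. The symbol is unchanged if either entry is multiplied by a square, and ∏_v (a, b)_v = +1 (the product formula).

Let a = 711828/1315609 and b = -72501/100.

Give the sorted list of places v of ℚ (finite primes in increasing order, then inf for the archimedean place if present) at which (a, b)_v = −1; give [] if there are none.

(a, b) ≡ (13, -429) mod (ℚ^×)²; places V = {2, 3, 5, 11, 13, 31, 37, ∞}.
(a,b)_11: α=0, u≡2; β=1, v≡9 (mod 11); (2|11)=-1, (9|11)=+1; sign (−1)^0·-1^1·+1^0 = -1.
(a,b)_37: α=-2, u≡15; β=0, v≡5 (mod 37); (15|37)=-1, (5|37)=-1; sign (−1)^0·-1^0·-1^-2 = +1.
(a,b)_5: α=0, u≡2; β=-2, v≡1 (mod 5); (2|5)=-1, (1|5)=+1; sign (−1)^0·-1^-2·+1^0 = +1.
(a,b)_31: α=-2, u≡26; β=0, v≡10 (mod 31); (26|31)=-1, (10|31)=+1; sign (−1)^0·-1^0·+1^-2 = +1.
(a,b)_13: α=3, u≡10; β=3, v≡5 (mod 13); (10|13)=+1, (5|13)=-1; sign (−1)^0·+1^3·-1^3 = -1.
(a,b)_2: α=2, β=-2; u≡5, v≡3 (mod 8); ε(u)ε(v)=0·1, αω(v)=2·1, βω(u)=-2·1; sum ≡ 0  ⇒  +1.
(a,b)_∞: sgn(13)=+, sgn(-429)=−, so +1.
(a,b)_3: α=4, u≡1; β=1, v≡1 (mod 3); (1|3)=+1, (1|3)=+1; sign (−1)^0·+1^1·+1^4 = +1.
|Ram(13, -429)| = 2, even; anisotropic at {11, 13}.

[11, 13]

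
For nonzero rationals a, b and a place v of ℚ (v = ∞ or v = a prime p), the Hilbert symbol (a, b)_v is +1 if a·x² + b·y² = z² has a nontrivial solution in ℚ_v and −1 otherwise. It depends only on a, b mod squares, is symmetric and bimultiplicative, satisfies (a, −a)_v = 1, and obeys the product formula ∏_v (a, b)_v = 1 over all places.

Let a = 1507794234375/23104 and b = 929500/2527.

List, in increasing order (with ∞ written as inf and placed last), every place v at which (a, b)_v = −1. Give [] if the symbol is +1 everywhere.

Mod squares: a ≡ 39, b ≡ 385. Check v ∈ {∞, 2, 3, 5, 7, 11, 13, 19}.
v=3: a=3^1·(≡1), b=3^0·(≡1) mod 3; (1|3)=+1, (1|3)=+1; (−1)^{1·0·1}·(+1)^0·(+1)^1 = +1.
v=11: a=11^4·(≡8), b=11^1·(≡8) mod 11; (8|11)=-1, (8|11)=-1; (−1)^{4·1·5}·(-1)^1·(-1)^4 = -1.
v=2: v_2(a)=-6, v_2(b)=2; units ≡ 7, 1 (mod 8); ε·ε+αω+βω = 1·0+-6·0+2·0 ≡ 0  ⇒  (a,b)_2 = +1.
v=7: a=7^0·(≡4), b=7^-1·(≡3) mod 7; (4|7)=+1, (3|7)=-1; (−1)^{0·-1·3}·(+1)^-1·(-1)^0 = +1.
v=19: a=19^-2·(≡16), b=19^-2·(≡11) mod 19; (16|19)=+1, (11|19)=+1; (−1)^{-2·-2·9}·(+1)^-2·(+1)^-2 = +1.
v=5: a=5^6·(≡4), b=5^3·(≡3) mod 5; (4|5)=+1, (3|5)=-1; (−1)^{6·3·2}·(+1)^3·(-1)^6 = +1.
v=13: a=13^3·(≡10), b=13^2·(≡8) mod 13; (10|13)=+1, (8|13)=-1; (−1)^{3·2·6}·(+1)^2·(-1)^3 = -1.
v=∞: 39 > 0 and 385 > 0  ⇒  (a,b)_∞ = +1.
(39, 385 / ℚ) ramifies at {11, 13}: a division algebra.

[11, 13]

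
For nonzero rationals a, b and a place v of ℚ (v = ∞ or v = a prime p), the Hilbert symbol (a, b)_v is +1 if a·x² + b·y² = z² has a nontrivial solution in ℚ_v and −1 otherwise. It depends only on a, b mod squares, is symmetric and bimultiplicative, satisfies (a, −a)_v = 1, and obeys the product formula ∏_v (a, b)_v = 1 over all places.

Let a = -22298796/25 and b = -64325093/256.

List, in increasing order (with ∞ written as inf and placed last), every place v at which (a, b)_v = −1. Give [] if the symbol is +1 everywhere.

(a, b) ≡ (-619411, -1312757) mod (ℚ^×)²; places V = {2, 3, 5, 7, 13, 17, 29, 31, 47, 53, ∞}.
(a,b)_∞: sgn(-619411)=−, sgn(-1312757)=−, so -1.
(a,b)_29: α=1, u≡19; β=0, v≡27 (mod 29); (19|29)=-1, (27|29)=-1; sign (−1)^0·-1^0·-1^1 = -1.
(a,b)_53: α=1, u≡12; β=1, v≡45 (mod 53); (12|53)=-1, (45|53)=-1; sign (−1)^0·-1^1·-1^1 = +1.
(a,b)_7: α=0, u≡3; β=2, v≡4 (mod 7); (3|7)=-1, (4|7)=+1; sign (−1)^0·-1^2·+1^0 = +1.
(a,b)_31: α=1, u≡9; β=1, v≡21 (mod 31); (9|31)=+1, (21|31)=-1; sign (−1)^1·+1^1·-1^1 = +1.
(a,b)_13: α=1, u≡7; β=0, v≡10 (mod 13); (7|13)=-1, (10|13)=+1; sign (−1)^0·-1^0·+1^1 = +1.
(a,b)_2: α=2, β=-8; u≡5, v≡3 (mod 8); ε(u)ε(v)=0·1, αω(v)=2·1, βω(u)=-8·1; sum ≡ 0  ⇒  +1.
(a,b)_17: α=0, u≡13; β=1, v≡14 (mod 17); (13|17)=+1, (14|17)=-1; sign (−1)^0·+1^1·-1^0 = +1.
(a,b)_5: α=-2, u≡4; β=0, v≡2 (mod 5); (4|5)=+1, (2|5)=-1; sign (−1)^0·+1^0·-1^-2 = +1.
(a,b)_47: α=0, u≡1; β=1, v≡1 (mod 47); (1|47)=+1, (1|47)=+1; sign (−1)^0·+1^1·+1^0 = +1.
(a,b)_3: α=2, u≡2; β=0, v≡1 (mod 3); (2|3)=-1, (1|3)=+1; sign (−1)^0·-1^0·+1^2 = +1.
(-619411, -1312757 / ℚ) ramifies at {29, ∞}: a division algebra.

[29, inf]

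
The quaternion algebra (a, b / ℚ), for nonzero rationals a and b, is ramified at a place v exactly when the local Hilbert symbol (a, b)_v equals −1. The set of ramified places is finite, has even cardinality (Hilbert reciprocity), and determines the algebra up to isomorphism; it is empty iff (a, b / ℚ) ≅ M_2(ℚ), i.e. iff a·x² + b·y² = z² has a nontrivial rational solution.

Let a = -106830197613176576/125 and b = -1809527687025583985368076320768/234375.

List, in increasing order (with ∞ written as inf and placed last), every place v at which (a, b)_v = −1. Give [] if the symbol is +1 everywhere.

[3, 7, 11, inf]

Mod squares: a ≡ -17735189395, b ≡ -94605. Check v ∈ {∞, 2, 3, 5, 7, 11, 17, 29, 41, 43, 53}.
v=5: a=5^-3·(≡4), b=5^-7·(≡4) mod 5; (4|5)=+1, (4|5)=+1; (−1)^{-3·-7·2}·(+1)^-7·(+1)^-3 = +1.
v=43: a=43^1·(≡6), b=43^2·(≡10) mod 43; (6|43)=+1, (10|43)=+1; (−1)^{1·2·21}·(+1)^2·(+1)^1 = +1.
v=3: a=3^0·(≡2), b=3^-1·(≡1) mod 3; (2|3)=-1, (1|3)=+1; (−1)^{0·-1·1}·(-1)^-1·(+1)^0 = -1.
v=11: a=11^1·(≡1), b=11^2·(≡2) mod 11; (1|11)=+1, (2|11)=-1; (−1)^{1·2·5}·(+1)^2·(-1)^1 = -1.
v=29: a=29^1·(≡4), b=29^2·(≡6) mod 29; (4|29)=+1, (6|29)=+1; (−1)^{1·2·14}·(+1)^2·(+1)^1 = +1.
v=41: a=41^1·(≡28), b=41^2·(≡2) mod 41; (28|41)=-1, (2|41)=+1; (−1)^{1·2·20}·(-1)^2·(+1)^1 = +1.
v=∞: -17735189395 < 0 and -94605 < 0  ⇒  (a,b)_∞ = -1.
v=17: a=17^1·(≡5), b=17^1·(≡10) mod 17; (5|17)=-1, (10|17)=-1; (−1)^{1·1·8}·(-1)^1·(-1)^1 = +1.
v=2: v_2(a)=8, v_2(b)=16; units ≡ 5, 3 (mod 8); ε·ε+αω+βω = 0·1+8·1+16·1 ≡ 0  ⇒  (a,b)_2 = +1.
v=7: a=7^7·(≡4), b=7^13·(≡1) mod 7; (4|7)=+1, (1|7)=+1; (−1)^{7·13·3}·(+1)^13·(+1)^7 = -1.
v=53: a=53^1·(≡28), b=53^1·(≡43) mod 53; (28|53)=+1, (43|53)=+1; (−1)^{1·1·26}·(+1)^1·(+1)^1 = +1.
(-17735189395, -94605 / ℚ) ramifies at {3, 7, 11, ∞}: a division algebra.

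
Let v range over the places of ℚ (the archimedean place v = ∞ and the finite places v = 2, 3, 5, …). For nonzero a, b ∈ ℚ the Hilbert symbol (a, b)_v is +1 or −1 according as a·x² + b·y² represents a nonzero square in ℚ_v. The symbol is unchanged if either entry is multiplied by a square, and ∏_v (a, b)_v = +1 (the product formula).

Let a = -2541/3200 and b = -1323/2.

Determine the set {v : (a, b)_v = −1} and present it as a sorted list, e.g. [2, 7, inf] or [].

[3, inf]

(a, b) ≡ (-42, -6) mod (ℚ^×)²; places V = {2, 3, 5, 7, 11, ∞}.
(a,b)_5: α=-2, u≡3; β=0, v≡1 (mod 5); (3|5)=-1, (1|5)=+1; sign (−1)^0·-1^0·+1^-2 = +1.
(a,b)_11: α=2, u≡10; β=0, v≡4 (mod 11); (10|11)=-1, (4|11)=+1; sign (−1)^0·-1^0·+1^2 = +1.
(a,b)_7: α=1, u≡1; β=2, v≡4 (mod 7); (1|7)=+1, (4|7)=+1; sign (−1)^0·+1^2·+1^1 = +1.
(a,b)_∞: sgn(-42)=−, sgn(-6)=−, so -1.
(a,b)_3: α=1, u≡1; β=3, v≡1 (mod 3); (1|3)=+1, (1|3)=+1; sign (−1)^1·+1^3·+1^1 = -1.
(a,b)_2: α=-7, β=-1; u≡3, v≡5 (mod 8); ε(u)ε(v)=1·0, αω(v)=-7·1, βω(u)=-1·1; sum ≡ 0  ⇒  +1.
(-42, -6 / ℚ) ramifies at {3, ∞}: a division algebra.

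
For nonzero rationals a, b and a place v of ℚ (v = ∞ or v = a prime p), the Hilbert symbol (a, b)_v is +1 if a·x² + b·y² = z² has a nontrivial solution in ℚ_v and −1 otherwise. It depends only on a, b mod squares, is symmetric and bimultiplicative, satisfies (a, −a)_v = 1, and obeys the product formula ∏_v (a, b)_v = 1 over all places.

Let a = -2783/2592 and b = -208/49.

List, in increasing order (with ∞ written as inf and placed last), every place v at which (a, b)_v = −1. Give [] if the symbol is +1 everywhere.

[2, 13, 23, inf]

Mod squares: a ≡ -46, b ≡ -13. Check v ∈ {∞, 2, 3, 7, 11, 13, 23}.
v=23: a=23^1·(≡14), b=23^0·(≡15) mod 23; (14|23)=-1, (15|23)=-1; (−1)^{1·0·11}·(-1)^0·(-1)^1 = -1.
v=11: a=11^2·(≡3), b=11^0·(≡9) mod 11; (3|11)=+1, (9|11)=+1; (−1)^{2·0·5}·(+1)^0·(+1)^2 = +1.
v=13: a=13^0·(≡5), b=13^1·(≡1) mod 13; (5|13)=-1, (1|13)=+1; (−1)^{0·1·6}·(-1)^1·(+1)^0 = -1.
v=∞: -46 < 0 and -13 < 0  ⇒  (a,b)_∞ = -1.
v=7: a=7^0·(≡5), b=7^-2·(≡2) mod 7; (5|7)=-1, (2|7)=+1; (−1)^{0·-2·3}·(-1)^-2·(+1)^0 = +1.
v=2: v_2(a)=-5, v_2(b)=4; units ≡ 1, 3 (mod 8); ε·ε+αω+βω = 0·1+-5·1+4·0 ≡ 1  ⇒  (a,b)_2 = -1.
v=3: a=3^-4·(≡2), b=3^0·(≡2) mod 3; (2|3)=-1, (2|3)=-1; (−1)^{-4·0·1}·(-1)^0·(-1)^-4 = +1.
Ram(-46, -13) = {2, 13, 23, ∞}; no ℚ_2-point on the conic.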